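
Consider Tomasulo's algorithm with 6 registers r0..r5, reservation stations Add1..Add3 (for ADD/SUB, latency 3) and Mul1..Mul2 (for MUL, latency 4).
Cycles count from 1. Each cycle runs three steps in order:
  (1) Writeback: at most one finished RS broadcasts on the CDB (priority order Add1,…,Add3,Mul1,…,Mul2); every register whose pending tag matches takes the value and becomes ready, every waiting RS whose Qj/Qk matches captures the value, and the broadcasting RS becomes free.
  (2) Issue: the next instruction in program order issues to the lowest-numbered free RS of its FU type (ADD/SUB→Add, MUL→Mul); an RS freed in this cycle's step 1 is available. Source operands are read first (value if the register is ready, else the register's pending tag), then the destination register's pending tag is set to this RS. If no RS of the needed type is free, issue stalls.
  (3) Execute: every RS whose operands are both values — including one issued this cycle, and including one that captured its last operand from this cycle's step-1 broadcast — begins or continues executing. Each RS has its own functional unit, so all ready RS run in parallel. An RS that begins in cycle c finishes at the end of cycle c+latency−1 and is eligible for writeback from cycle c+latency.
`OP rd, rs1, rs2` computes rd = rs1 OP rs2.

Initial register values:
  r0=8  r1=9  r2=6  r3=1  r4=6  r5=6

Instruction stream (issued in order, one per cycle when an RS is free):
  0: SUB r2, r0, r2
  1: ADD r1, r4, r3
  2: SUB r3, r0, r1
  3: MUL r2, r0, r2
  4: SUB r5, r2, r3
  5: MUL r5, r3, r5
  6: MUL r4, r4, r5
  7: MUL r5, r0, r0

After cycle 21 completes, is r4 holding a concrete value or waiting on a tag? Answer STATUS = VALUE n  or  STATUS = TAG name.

STATUS = VALUE 90

  c1: issue SUB r2<-Add1  regs: r0:8,r1:9,r2:Add1,r3:1,r4:6,r5:6
  c2: issue ADD r1<-Add2  regs: r0:8,r1:Add2,r2:Add1,r3:1,r4:6,r5:6
  c3: issue SUB r3<-Add3  regs: r0:8,r1:Add2,r2:Add1,r3:Add3,r4:6,r5:6
  c4: CDB Add1=2; issue MUL r2<-Mul1  regs: r0:8,r1:Add2,r2:Mul1,r3:Add3,r4:6,r5:6
  c5: CDB Add2=7; issue SUB r5<-Add1  regs: r0:8,r1:7,r2:Mul1,r3:Add3,r4:6,r5:Add1
  c6: issue MUL r5<-Mul2  regs: r0:8,r1:7,r2:Mul1,r3:Add3,r4:6,r5:Mul2
  c7: stall  regs: r0:8,r1:7,r2:Mul1,r3:Add3,r4:6,r5:Mul2
  c8: CDB Add3=1; stall  regs: r0:8,r1:7,r2:Mul1,r3:1,r4:6,r5:Mul2
  c9: CDB Mul1=16; issue MUL r4<-Mul1  regs: r0:8,r1:7,r2:16,r3:1,r4:Mul1,r5:Mul2
  c10: stall  regs: r0:8,r1:7,r2:16,r3:1,r4:Mul1,r5:Mul2
  c11: stall  regs: r0:8,r1:7,r2:16,r3:1,r4:Mul1,r5:Mul2
  c12: CDB Add1=15; stall  regs: r0:8,r1:7,r2:16,r3:1,r4:Mul1,r5:Mul2
  c13: stall  regs: r0:8,r1:7,r2:16,r3:1,r4:Mul1,r5:Mul2
  c14: stall  regs: r0:8,r1:7,r2:16,r3:1,r4:Mul1,r5:Mul2
  c15: stall  regs: r0:8,r1:7,r2:16,r3:1,r4:Mul1,r5:Mul2
  c16: CDB Mul2=15; issue MUL r5<-Mul2  regs: r0:8,r1:7,r2:16,r3:1,r4:Mul1,r5:Mul2
  c17: -  regs: r0:8,r1:7,r2:16,r3:1,r4:Mul1,r5:Mul2
  c18: -  regs: r0:8,r1:7,r2:16,r3:1,r4:Mul1,r5:Mul2
  c19: -  regs: r0:8,r1:7,r2:16,r3:1,r4:Mul1,r5:Mul2
  c20: CDB Mul1=90  regs: r0:8,r1:7,r2:16,r3:1,r4:90,r5:Mul2
  c21: CDB Mul2=64  regs: r0:8,r1:7,r2:16,r3:1,r4:90,r5:64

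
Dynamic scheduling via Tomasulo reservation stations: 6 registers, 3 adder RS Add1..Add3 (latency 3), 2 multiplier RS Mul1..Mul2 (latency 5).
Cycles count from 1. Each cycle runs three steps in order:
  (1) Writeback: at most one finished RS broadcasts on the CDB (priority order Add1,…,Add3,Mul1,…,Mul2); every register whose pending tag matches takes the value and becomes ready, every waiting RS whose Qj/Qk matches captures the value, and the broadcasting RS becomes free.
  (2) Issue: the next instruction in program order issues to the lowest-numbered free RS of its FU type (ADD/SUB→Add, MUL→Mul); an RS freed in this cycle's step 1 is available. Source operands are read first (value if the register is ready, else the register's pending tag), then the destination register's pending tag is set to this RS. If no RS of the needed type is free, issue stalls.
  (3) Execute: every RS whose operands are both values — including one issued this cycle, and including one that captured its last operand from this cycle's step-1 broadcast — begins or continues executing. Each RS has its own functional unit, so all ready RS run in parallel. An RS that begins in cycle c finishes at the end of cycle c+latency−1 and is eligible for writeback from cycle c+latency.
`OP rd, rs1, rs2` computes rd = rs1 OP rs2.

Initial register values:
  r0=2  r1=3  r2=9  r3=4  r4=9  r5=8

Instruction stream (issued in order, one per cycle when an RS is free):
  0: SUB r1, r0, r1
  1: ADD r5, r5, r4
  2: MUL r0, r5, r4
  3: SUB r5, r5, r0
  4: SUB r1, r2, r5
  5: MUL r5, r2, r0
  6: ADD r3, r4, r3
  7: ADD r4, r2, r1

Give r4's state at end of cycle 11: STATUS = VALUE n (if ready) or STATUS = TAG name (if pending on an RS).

STATUS = TAG Add3

cycle 1: issue SUB r1<-Add1 // r0:2,r1:Add1,r2:9,r3:4,r4:9,r5:8
cycle 2: issue ADD r5<-Add2 // r0:2,r1:Add1,r2:9,r3:4,r4:9,r5:Add2
cycle 3: issue MUL r0<-Mul1 // r0:Mul1,r1:Add1,r2:9,r3:4,r4:9,r5:Add2
cycle 4: CDB Add1=-1; issue SUB r5<-Add1 // r0:Mul1,r1:-1,r2:9,r3:4,r4:9,r5:Add1
cycle 5: CDB Add2=17; issue SUB r1<-Add2 // r0:Mul1,r1:Add2,r2:9,r3:4,r4:9,r5:Add1
cycle 6: issue MUL r5<-Mul2 // r0:Mul1,r1:Add2,r2:9,r3:4,r4:9,r5:Mul2
cycle 7: issue ADD r3<-Add3 // r0:Mul1,r1:Add2,r2:9,r3:Add3,r4:9,r5:Mul2
cycle 8: stall // r0:Mul1,r1:Add2,r2:9,r3:Add3,r4:9,r5:Mul2
cycle 9: stall // r0:Mul1,r1:Add2,r2:9,r3:Add3,r4:9,r5:Mul2
cycle 10: CDB Add3=13; issue ADD r4<-Add3 // r0:Mul1,r1:Add2,r2:9,r3:13,r4:Add3,r5:Mul2
cycle 11: CDB Mul1=153 // r0:153,r1:Add2,r2:9,r3:13,r4:Add3,r5:Mul2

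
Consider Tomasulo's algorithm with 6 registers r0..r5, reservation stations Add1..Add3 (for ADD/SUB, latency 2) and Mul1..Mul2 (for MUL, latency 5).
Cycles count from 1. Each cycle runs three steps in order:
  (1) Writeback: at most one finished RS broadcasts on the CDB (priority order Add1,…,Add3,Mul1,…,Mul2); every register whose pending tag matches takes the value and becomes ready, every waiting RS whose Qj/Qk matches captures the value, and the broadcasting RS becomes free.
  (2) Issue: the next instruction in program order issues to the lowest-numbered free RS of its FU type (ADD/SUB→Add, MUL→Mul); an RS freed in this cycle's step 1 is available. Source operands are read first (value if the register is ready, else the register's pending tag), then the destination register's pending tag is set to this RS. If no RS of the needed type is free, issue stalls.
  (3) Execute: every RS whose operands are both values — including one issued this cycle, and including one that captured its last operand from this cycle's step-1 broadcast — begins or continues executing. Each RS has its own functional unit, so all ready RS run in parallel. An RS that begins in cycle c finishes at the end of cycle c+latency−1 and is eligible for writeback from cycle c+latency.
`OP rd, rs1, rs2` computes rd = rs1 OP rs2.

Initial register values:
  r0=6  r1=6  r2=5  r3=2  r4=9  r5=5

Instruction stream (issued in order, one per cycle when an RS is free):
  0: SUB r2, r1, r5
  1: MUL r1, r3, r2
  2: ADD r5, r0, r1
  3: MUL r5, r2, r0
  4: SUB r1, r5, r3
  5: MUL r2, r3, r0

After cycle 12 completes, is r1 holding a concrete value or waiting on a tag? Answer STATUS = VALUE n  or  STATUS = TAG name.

c1: issue SUB r2<-Add1 | r0:6,r1:6,r2:Add1,r3:2,r4:9,r5:5
c2: issue MUL r1<-Mul1 | r0:6,r1:Mul1,r2:Add1,r3:2,r4:9,r5:5
c3: CDB Add1=1; issue ADD r5<-Add1 | r0:6,r1:Mul1,r2:1,r3:2,r4:9,r5:Add1
c4: issue MUL r5<-Mul2 | r0:6,r1:Mul1,r2:1,r3:2,r4:9,r5:Mul2
c5: issue SUB r1<-Add2 | r0:6,r1:Add2,r2:1,r3:2,r4:9,r5:Mul2
c6: stall | r0:6,r1:Add2,r2:1,r3:2,r4:9,r5:Mul2
c7: stall | r0:6,r1:Add2,r2:1,r3:2,r4:9,r5:Mul2
c8: CDB Mul1=2; issue MUL r2<-Mul1 | r0:6,r1:Add2,r2:Mul1,r3:2,r4:9,r5:Mul2
c9: CDB Mul2=6 | r0:6,r1:Add2,r2:Mul1,r3:2,r4:9,r5:6
c10: CDB Add1=8 | r0:6,r1:Add2,r2:Mul1,r3:2,r4:9,r5:6
c11: CDB Add2=4 | r0:6,r1:4,r2:Mul1,r3:2,r4:9,r5:6
c12: - | r0:6,r1:4,r2:Mul1,r3:2,r4:9,r5:6

STATUS = VALUE 4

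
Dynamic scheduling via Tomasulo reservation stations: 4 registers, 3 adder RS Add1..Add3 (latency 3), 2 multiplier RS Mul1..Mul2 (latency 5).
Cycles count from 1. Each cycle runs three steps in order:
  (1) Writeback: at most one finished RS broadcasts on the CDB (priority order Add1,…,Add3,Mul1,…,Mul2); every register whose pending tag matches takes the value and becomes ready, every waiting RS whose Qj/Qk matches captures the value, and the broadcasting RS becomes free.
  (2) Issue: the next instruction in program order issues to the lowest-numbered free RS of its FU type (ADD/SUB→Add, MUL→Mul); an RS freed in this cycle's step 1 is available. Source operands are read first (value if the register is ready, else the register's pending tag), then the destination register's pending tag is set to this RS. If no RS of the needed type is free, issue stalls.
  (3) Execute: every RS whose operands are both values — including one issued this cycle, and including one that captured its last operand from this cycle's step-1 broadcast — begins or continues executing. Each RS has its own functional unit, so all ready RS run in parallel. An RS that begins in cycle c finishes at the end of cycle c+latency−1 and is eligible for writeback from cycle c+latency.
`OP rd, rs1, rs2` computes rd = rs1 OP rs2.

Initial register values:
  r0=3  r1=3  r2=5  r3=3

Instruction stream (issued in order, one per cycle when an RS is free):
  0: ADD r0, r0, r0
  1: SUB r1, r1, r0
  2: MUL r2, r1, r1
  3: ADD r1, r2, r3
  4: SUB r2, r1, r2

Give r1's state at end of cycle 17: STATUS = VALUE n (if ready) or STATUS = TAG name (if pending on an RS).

  c1: issue ADD r0<-Add1  regs: r0:Add1,r1:3,r2:5,r3:3
  c2: issue SUB r1<-Add2  regs: r0:Add1,r1:Add2,r2:5,r3:3
  c3: issue MUL r2<-Mul1  regs: r0:Add1,r1:Add2,r2:Mul1,r3:3
  c4: CDB Add1=6; issue ADD r1<-Add1  regs: r0:6,r1:Add1,r2:Mul1,r3:3
  c5: issue SUB r2<-Add3  regs: r0:6,r1:Add1,r2:Add3,r3:3
  c6: -  regs: r0:6,r1:Add1,r2:Add3,r3:3
  c7: CDB Add2=-3  regs: r0:6,r1:Add1,r2:Add3,r3:3
  c8: -  regs: r0:6,r1:Add1,r2:Add3,r3:3
  c9: -  regs: r0:6,r1:Add1,r2:Add3,r3:3
  c10: -  regs: r0:6,r1:Add1,r2:Add3,r3:3
  c11: -  regs: r0:6,r1:Add1,r2:Add3,r3:3
  c12: CDB Mul1=9  regs: r0:6,r1:Add1,r2:Add3,r3:3
  c13: -  regs: r0:6,r1:Add1,r2:Add3,r3:3
  c14: -  regs: r0:6,r1:Add1,r2:Add3,r3:3
  c15: CDB Add1=12  regs: r0:6,r1:12,r2:Add3,r3:3
  c16: -  regs: r0:6,r1:12,r2:Add3,r3:3
  c17: -  regs: r0:6,r1:12,r2:Add3,r3:3

STATUS = VALUE 12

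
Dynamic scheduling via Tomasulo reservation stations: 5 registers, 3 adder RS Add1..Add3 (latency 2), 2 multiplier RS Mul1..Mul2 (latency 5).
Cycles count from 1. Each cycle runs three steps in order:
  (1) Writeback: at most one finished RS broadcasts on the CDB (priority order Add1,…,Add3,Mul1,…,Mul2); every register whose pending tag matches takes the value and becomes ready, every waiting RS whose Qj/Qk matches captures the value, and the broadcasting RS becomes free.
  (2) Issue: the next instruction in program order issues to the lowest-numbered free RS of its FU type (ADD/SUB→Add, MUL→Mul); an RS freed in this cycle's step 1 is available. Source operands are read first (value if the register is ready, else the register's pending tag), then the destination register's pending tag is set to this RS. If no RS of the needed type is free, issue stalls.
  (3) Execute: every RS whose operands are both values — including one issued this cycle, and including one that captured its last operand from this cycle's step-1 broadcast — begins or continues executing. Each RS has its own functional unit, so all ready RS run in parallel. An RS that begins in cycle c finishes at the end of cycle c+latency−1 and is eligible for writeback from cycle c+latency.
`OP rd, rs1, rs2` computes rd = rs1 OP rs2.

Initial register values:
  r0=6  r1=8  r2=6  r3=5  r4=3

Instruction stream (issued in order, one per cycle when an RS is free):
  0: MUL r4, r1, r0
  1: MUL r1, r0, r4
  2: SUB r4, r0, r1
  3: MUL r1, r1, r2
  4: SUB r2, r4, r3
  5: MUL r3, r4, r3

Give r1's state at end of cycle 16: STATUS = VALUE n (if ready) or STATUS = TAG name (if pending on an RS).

STATUS = VALUE 1728

cycle 1: issue MUL r4<-Mul1 // r0:6,r1:8,r2:6,r3:5,r4:Mul1
cycle 2: issue MUL r1<-Mul2 // r0:6,r1:Mul2,r2:6,r3:5,r4:Mul1
cycle 3: issue SUB r4<-Add1 // r0:6,r1:Mul2,r2:6,r3:5,r4:Add1
cycle 4: stall // r0:6,r1:Mul2,r2:6,r3:5,r4:Add1
cycle 5: stall // r0:6,r1:Mul2,r2:6,r3:5,r4:Add1
cycle 6: CDB Mul1=48; issue MUL r1<-Mul1 // r0:6,r1:Mul1,r2:6,r3:5,r4:Add1
cycle 7: issue SUB r2<-Add2 // r0:6,r1:Mul1,r2:Add2,r3:5,r4:Add1
cycle 8: stall // r0:6,r1:Mul1,r2:Add2,r3:5,r4:Add1
cycle 9: stall // r0:6,r1:Mul1,r2:Add2,r3:5,r4:Add1
cycle 10: stall // r0:6,r1:Mul1,r2:Add2,r3:5,r4:Add1
cycle 11: CDB Mul2=288; issue MUL r3<-Mul2 // r0:6,r1:Mul1,r2:Add2,r3:Mul2,r4:Add1
cycle 12: - // r0:6,r1:Mul1,r2:Add2,r3:Mul2,r4:Add1
cycle 13: CDB Add1=-282 // r0:6,r1:Mul1,r2:Add2,r3:Mul2,r4:-282
cycle 14: - // r0:6,r1:Mul1,r2:Add2,r3:Mul2,r4:-282
cycle 15: CDB Add2=-287 // r0:6,r1:Mul1,r2:-287,r3:Mul2,r4:-282
cycle 16: CDB Mul1=1728 // r0:6,r1:1728,r2:-287,r3:Mul2,r4:-282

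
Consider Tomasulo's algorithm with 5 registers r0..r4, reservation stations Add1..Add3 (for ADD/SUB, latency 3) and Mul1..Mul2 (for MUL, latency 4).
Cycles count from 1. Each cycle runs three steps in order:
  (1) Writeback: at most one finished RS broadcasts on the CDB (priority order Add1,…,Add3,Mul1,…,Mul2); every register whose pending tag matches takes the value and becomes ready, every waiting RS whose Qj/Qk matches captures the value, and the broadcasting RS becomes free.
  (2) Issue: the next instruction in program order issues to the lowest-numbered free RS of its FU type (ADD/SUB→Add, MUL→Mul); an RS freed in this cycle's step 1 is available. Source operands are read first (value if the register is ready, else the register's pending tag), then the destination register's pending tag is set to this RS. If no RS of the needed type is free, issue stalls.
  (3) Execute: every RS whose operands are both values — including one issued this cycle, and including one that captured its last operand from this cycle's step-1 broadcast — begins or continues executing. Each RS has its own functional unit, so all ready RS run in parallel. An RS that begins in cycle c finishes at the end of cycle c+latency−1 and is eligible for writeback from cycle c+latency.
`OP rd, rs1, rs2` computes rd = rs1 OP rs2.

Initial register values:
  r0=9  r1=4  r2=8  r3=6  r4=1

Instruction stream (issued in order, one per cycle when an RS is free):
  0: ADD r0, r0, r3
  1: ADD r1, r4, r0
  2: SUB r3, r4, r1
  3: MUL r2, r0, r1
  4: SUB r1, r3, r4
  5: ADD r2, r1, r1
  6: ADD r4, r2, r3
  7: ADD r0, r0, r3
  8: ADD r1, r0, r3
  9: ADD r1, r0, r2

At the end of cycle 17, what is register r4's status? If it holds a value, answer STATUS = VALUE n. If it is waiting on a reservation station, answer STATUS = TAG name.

STATUS = TAG Add3

c1: issue ADD r0<-Add1 | r0:Add1,r1:4,r2:8,r3:6,r4:1
c2: issue ADD r1<-Add2 | r0:Add1,r1:Add2,r2:8,r3:6,r4:1
c3: issue SUB r3<-Add3 | r0:Add1,r1:Add2,r2:8,r3:Add3,r4:1
c4: CDB Add1=15; issue MUL r2<-Mul1 | r0:15,r1:Add2,r2:Mul1,r3:Add3,r4:1
c5: issue SUB r1<-Add1 | r0:15,r1:Add1,r2:Mul1,r3:Add3,r4:1
c6: stall | r0:15,r1:Add1,r2:Mul1,r3:Add3,r4:1
c7: CDB Add2=16; issue ADD r2<-Add2 | r0:15,r1:Add1,r2:Add2,r3:Add3,r4:1
c8: stall | r0:15,r1:Add1,r2:Add2,r3:Add3,r4:1
c9: stall | r0:15,r1:Add1,r2:Add2,r3:Add3,r4:1
c10: CDB Add3=-15; issue ADD r4<-Add3 | r0:15,r1:Add1,r2:Add2,r3:-15,r4:Add3
c11: CDB Mul1=240; stall | r0:15,r1:Add1,r2:Add2,r3:-15,r4:Add3
c12: stall | r0:15,r1:Add1,r2:Add2,r3:-15,r4:Add3
c13: CDB Add1=-16; issue ADD r0<-Add1 | r0:Add1,r1:-16,r2:Add2,r3:-15,r4:Add3
c14: stall | r0:Add1,r1:-16,r2:Add2,r3:-15,r4:Add3
c15: stall | r0:Add1,r1:-16,r2:Add2,r3:-15,r4:Add3
c16: CDB Add1=0; issue ADD r1<-Add1 | r0:0,r1:Add1,r2:Add2,r3:-15,r4:Add3
c17: CDB Add2=-32; issue ADD r1<-Add2 | r0:0,r1:Add2,r2:-32,r3:-15,r4:Add3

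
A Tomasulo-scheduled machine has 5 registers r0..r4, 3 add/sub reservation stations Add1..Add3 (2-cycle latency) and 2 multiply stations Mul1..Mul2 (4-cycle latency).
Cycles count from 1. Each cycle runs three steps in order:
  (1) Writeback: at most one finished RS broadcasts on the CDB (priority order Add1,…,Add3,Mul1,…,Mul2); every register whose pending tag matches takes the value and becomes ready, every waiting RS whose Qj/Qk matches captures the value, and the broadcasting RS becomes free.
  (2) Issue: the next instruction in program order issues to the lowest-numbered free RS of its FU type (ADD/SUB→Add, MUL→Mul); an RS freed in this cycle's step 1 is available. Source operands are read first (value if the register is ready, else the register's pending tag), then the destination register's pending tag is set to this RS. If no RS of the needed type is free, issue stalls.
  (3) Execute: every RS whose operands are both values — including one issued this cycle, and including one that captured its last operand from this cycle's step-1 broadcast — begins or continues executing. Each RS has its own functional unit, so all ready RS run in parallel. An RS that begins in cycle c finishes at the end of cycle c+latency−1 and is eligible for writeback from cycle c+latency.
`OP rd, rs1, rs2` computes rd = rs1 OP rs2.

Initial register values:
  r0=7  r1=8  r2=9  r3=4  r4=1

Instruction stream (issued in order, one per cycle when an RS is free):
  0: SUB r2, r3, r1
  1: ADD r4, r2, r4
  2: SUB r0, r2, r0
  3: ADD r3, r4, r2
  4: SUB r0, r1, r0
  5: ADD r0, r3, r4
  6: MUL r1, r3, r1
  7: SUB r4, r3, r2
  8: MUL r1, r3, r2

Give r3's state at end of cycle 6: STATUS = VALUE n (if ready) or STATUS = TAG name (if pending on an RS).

  c1: issue SUB r2<-Add1  regs: r0:7,r1:8,r2:Add1,r3:4,r4:1
  c2: issue ADD r4<-Add2  regs: r0:7,r1:8,r2:Add1,r3:4,r4:Add2
  c3: CDB Add1=-4; issue SUB r0<-Add1  regs: r0:Add1,r1:8,r2:-4,r3:4,r4:Add2
  c4: issue ADD r3<-Add3  regs: r0:Add1,r1:8,r2:-4,r3:Add3,r4:Add2
  c5: CDB Add1=-11; issue SUB r0<-Add1  regs: r0:Add1,r1:8,r2:-4,r3:Add3,r4:Add2
  c6: CDB Add2=-3; issue ADD r0<-Add2  regs: r0:Add2,r1:8,r2:-4,r3:Add3,r4:-3

STATUS = TAG Add3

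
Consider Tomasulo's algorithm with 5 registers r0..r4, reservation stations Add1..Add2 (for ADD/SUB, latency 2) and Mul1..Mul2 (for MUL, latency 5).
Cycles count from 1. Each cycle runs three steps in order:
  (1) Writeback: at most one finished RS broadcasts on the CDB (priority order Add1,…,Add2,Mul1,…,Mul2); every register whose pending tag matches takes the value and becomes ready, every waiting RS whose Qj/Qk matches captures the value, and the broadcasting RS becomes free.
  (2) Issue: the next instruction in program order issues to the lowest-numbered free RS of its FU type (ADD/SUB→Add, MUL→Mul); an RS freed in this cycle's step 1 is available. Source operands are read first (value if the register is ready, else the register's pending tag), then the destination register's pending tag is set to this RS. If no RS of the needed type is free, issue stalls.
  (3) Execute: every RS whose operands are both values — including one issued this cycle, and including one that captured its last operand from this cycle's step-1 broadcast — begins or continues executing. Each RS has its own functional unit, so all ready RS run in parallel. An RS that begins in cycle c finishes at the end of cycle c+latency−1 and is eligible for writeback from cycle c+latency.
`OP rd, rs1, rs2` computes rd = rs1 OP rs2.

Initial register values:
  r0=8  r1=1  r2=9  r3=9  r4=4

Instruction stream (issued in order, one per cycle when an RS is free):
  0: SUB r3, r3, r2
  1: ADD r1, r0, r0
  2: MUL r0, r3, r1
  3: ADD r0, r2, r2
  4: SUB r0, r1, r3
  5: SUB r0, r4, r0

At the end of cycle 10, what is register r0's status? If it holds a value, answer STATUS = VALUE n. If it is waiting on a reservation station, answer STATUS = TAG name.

  c1: issue SUB r3<-Add1  regs: r0:8,r1:1,r2:9,r3:Add1,r4:4
  c2: issue ADD r1<-Add2  regs: r0:8,r1:Add2,r2:9,r3:Add1,r4:4
  c3: CDB Add1=0; issue MUL r0<-Mul1  regs: r0:Mul1,r1:Add2,r2:9,r3:0,r4:4
  c4: CDB Add2=16; issue ADD r0<-Add1  regs: r0:Add1,r1:16,r2:9,r3:0,r4:4
  c5: issue SUB r0<-Add2  regs: r0:Add2,r1:16,r2:9,r3:0,r4:4
  c6: CDB Add1=18; issue SUB r0<-Add1  regs: r0:Add1,r1:16,r2:9,r3:0,r4:4
  c7: CDB Add2=16  regs: r0:Add1,r1:16,r2:9,r3:0,r4:4
  c8: -  regs: r0:Add1,r1:16,r2:9,r3:0,r4:4
  c9: CDB Add1=-12  regs: r0:-12,r1:16,r2:9,r3:0,r4:4
  c10: CDB Mul1=0  regs: r0:-12,r1:16,r2:9,r3:0,r4:4

STATUS = VALUE -12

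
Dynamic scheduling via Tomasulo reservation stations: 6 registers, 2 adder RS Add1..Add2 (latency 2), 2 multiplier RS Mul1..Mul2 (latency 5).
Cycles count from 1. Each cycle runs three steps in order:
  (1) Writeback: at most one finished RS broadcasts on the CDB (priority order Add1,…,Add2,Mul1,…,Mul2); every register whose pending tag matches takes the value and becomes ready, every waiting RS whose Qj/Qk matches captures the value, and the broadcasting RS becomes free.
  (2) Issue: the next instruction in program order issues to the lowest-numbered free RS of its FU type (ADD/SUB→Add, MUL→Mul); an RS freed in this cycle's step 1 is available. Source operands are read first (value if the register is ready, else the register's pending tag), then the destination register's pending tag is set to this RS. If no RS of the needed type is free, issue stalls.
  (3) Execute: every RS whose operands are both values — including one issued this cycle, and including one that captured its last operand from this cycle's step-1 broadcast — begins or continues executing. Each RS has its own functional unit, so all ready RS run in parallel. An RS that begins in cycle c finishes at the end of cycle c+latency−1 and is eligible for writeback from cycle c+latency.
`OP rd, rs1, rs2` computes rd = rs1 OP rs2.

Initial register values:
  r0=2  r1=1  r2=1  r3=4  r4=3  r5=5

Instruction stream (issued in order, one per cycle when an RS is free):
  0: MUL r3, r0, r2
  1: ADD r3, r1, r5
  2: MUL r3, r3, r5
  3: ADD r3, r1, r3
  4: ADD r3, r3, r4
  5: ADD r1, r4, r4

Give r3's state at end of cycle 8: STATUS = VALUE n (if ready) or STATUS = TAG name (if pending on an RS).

c1: issue MUL r3<-Mul1 | r0:2,r1:1,r2:1,r3:Mul1,r4:3,r5:5
c2: issue ADD r3<-Add1 | r0:2,r1:1,r2:1,r3:Add1,r4:3,r5:5
c3: issue MUL r3<-Mul2 | r0:2,r1:1,r2:1,r3:Mul2,r4:3,r5:5
c4: CDB Add1=6; issue ADD r3<-Add1 | r0:2,r1:1,r2:1,r3:Add1,r4:3,r5:5
c5: issue ADD r3<-Add2 | r0:2,r1:1,r2:1,r3:Add2,r4:3,r5:5
c6: CDB Mul1=2; stall | r0:2,r1:1,r2:1,r3:Add2,r4:3,r5:5
c7: stall | r0:2,r1:1,r2:1,r3:Add2,r4:3,r5:5
c8: stall | r0:2,r1:1,r2:1,r3:Add2,r4:3,r5:5

STATUS = TAG Add2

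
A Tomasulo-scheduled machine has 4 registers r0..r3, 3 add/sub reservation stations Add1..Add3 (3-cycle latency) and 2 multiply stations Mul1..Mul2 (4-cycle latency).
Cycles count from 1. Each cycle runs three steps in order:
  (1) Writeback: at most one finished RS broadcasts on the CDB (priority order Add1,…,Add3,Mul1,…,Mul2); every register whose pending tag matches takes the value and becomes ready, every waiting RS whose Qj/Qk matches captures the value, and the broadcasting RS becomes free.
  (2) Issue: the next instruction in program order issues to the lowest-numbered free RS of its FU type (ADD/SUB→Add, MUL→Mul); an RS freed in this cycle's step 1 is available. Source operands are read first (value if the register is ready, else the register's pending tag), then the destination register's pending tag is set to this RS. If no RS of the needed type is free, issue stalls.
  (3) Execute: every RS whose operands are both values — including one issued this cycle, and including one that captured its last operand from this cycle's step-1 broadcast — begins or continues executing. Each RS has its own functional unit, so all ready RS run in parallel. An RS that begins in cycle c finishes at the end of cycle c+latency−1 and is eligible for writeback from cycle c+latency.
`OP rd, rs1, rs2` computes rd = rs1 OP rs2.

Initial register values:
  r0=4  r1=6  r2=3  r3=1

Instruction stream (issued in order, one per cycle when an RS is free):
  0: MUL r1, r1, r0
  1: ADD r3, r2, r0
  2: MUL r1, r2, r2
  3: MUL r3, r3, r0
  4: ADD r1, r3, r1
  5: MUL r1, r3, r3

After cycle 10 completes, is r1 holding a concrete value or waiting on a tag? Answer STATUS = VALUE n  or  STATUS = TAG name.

c1: issue MUL r1<-Mul1 | r0:4,r1:Mul1,r2:3,r3:1
c2: issue ADD r3<-Add1 | r0:4,r1:Mul1,r2:3,r3:Add1
c3: issue MUL r1<-Mul2 | r0:4,r1:Mul2,r2:3,r3:Add1
c4: stall | r0:4,r1:Mul2,r2:3,r3:Add1
c5: CDB Add1=7; stall | r0:4,r1:Mul2,r2:3,r3:7
c6: CDB Mul1=24; issue MUL r3<-Mul1 | r0:4,r1:Mul2,r2:3,r3:Mul1
c7: CDB Mul2=9; issue ADD r1<-Add1 | r0:4,r1:Add1,r2:3,r3:Mul1
c8: issue MUL r1<-Mul2 | r0:4,r1:Mul2,r2:3,r3:Mul1
c9: - | r0:4,r1:Mul2,r2:3,r3:Mul1
c10: CDB Mul1=28 | r0:4,r1:Mul2,r2:3,r3:28

STATUS = TAG Mul2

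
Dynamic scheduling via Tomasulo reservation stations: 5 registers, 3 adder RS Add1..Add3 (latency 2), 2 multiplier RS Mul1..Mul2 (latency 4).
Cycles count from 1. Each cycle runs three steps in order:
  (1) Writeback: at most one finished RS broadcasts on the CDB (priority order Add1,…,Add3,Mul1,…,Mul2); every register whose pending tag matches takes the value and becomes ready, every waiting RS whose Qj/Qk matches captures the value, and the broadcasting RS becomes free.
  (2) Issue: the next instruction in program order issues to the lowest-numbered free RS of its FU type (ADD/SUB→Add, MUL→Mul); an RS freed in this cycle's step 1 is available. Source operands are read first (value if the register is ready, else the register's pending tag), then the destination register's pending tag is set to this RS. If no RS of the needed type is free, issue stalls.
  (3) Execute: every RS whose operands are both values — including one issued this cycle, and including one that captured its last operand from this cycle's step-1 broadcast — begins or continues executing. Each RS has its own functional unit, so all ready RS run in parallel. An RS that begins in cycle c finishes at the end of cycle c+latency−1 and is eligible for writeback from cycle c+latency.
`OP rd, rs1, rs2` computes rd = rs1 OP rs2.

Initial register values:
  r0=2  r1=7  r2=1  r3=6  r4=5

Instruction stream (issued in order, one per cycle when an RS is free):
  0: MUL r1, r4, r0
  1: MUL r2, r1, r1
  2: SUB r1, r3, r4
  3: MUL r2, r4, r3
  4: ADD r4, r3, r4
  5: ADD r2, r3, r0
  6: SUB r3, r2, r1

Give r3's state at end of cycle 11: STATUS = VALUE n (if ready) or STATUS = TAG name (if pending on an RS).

STATUS = TAG Add1

cycle 1: issue MUL r1<-Mul1 // r0:2,r1:Mul1,r2:1,r3:6,r4:5
cycle 2: issue MUL r2<-Mul2 // r0:2,r1:Mul1,r2:Mul2,r3:6,r4:5
cycle 3: issue SUB r1<-Add1 // r0:2,r1:Add1,r2:Mul2,r3:6,r4:5
cycle 4: stall // r0:2,r1:Add1,r2:Mul2,r3:6,r4:5
cycle 5: CDB Add1=1; stall // r0:2,r1:1,r2:Mul2,r3:6,r4:5
cycle 6: CDB Mul1=10; issue MUL r2<-Mul1 // r0:2,r1:1,r2:Mul1,r3:6,r4:5
cycle 7: issue ADD r4<-Add1 // r0:2,r1:1,r2:Mul1,r3:6,r4:Add1
cycle 8: issue ADD r2<-Add2 // r0:2,r1:1,r2:Add2,r3:6,r4:Add1
cycle 9: CDB Add1=11; issue SUB r3<-Add1 // r0:2,r1:1,r2:Add2,r3:Add1,r4:11
cycle 10: CDB Add2=8 // r0:2,r1:1,r2:8,r3:Add1,r4:11
cycle 11: CDB Mul1=30 // r0:2,r1:1,r2:8,r3:Add1,r4:11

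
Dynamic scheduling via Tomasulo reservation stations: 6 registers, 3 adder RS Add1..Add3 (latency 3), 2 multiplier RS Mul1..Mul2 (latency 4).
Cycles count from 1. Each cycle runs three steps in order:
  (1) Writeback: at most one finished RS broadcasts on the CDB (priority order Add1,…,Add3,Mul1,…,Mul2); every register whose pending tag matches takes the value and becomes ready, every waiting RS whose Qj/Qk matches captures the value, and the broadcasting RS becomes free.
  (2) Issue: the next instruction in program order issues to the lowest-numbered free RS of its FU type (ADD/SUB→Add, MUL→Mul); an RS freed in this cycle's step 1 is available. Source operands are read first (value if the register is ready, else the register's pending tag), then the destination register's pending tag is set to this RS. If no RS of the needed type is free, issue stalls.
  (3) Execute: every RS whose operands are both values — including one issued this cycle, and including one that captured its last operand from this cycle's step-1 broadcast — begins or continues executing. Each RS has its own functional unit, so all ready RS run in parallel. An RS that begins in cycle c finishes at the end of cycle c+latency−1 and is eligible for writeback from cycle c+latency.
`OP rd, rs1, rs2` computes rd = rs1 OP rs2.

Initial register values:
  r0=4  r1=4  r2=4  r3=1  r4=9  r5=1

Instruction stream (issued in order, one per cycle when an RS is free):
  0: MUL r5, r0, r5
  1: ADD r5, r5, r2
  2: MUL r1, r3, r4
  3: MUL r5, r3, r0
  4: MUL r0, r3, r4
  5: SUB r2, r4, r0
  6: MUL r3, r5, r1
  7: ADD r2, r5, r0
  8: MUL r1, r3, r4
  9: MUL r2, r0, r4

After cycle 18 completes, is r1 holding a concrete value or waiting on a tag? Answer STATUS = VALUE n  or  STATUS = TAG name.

STATUS = VALUE 324

c1: issue MUL r5<-Mul1 | r0:4,r1:4,r2:4,r3:1,r4:9,r5:Mul1
c2: issue ADD r5<-Add1 | r0:4,r1:4,r2:4,r3:1,r4:9,r5:Add1
c3: issue MUL r1<-Mul2 | r0:4,r1:Mul2,r2:4,r3:1,r4:9,r5:Add1
c4: stall | r0:4,r1:Mul2,r2:4,r3:1,r4:9,r5:Add1
c5: CDB Mul1=4; issue MUL r5<-Mul1 | r0:4,r1:Mul2,r2:4,r3:1,r4:9,r5:Mul1
c6: stall | r0:4,r1:Mul2,r2:4,r3:1,r4:9,r5:Mul1
c7: CDB Mul2=9; issue MUL r0<-Mul2 | r0:Mul2,r1:9,r2:4,r3:1,r4:9,r5:Mul1
c8: CDB Add1=8; issue SUB r2<-Add1 | r0:Mul2,r1:9,r2:Add1,r3:1,r4:9,r5:Mul1
c9: CDB Mul1=4; issue MUL r3<-Mul1 | r0:Mul2,r1:9,r2:Add1,r3:Mul1,r4:9,r5:4
c10: issue ADD r2<-Add2 | r0:Mul2,r1:9,r2:Add2,r3:Mul1,r4:9,r5:4
c11: CDB Mul2=9; issue MUL r1<-Mul2 | r0:9,r1:Mul2,r2:Add2,r3:Mul1,r4:9,r5:4
c12: stall | r0:9,r1:Mul2,r2:Add2,r3:Mul1,r4:9,r5:4
c13: CDB Mul1=36; issue MUL r2<-Mul1 | r0:9,r1:Mul2,r2:Mul1,r3:36,r4:9,r5:4
c14: CDB Add1=0 | r0:9,r1:Mul2,r2:Mul1,r3:36,r4:9,r5:4
c15: CDB Add2=13 | r0:9,r1:Mul2,r2:Mul1,r3:36,r4:9,r5:4
c16: - | r0:9,r1:Mul2,r2:Mul1,r3:36,r4:9,r5:4
c17: CDB Mul1=81 | r0:9,r1:Mul2,r2:81,r3:36,r4:9,r5:4
c18: CDB Mul2=324 | r0:9,r1:324,r2:81,r3:36,r4:9,r5:4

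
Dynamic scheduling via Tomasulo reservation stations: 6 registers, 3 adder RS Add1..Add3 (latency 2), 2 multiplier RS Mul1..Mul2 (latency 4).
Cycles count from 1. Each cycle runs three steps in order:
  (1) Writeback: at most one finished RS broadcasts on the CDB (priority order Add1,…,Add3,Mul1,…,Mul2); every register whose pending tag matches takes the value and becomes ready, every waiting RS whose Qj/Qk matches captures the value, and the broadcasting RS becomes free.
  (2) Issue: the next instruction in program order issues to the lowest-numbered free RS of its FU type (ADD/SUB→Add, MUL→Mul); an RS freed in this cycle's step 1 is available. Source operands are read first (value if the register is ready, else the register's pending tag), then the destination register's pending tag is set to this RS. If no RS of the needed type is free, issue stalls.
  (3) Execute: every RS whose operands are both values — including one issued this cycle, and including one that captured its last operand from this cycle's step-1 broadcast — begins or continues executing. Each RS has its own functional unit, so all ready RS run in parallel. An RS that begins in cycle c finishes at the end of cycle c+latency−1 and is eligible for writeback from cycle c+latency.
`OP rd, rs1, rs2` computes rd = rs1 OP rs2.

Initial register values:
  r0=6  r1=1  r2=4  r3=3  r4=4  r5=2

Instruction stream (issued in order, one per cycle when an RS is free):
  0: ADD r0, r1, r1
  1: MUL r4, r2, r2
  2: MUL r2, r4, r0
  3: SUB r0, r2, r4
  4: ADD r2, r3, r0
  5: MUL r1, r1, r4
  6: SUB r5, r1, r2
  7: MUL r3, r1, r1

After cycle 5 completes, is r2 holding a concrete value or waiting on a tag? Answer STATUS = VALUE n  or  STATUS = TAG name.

STATUS = TAG Add2

cycle 1: issue ADD r0<-Add1 // r0:Add1,r1:1,r2:4,r3:3,r4:4,r5:2
cycle 2: issue MUL r4<-Mul1 // r0:Add1,r1:1,r2:4,r3:3,r4:Mul1,r5:2
cycle 3: CDB Add1=2; issue MUL r2<-Mul2 // r0:2,r1:1,r2:Mul2,r3:3,r4:Mul1,r5:2
cycle 4: issue SUB r0<-Add1 // r0:Add1,r1:1,r2:Mul2,r3:3,r4:Mul1,r5:2
cycle 5: issue ADD r2<-Add2 // r0:Add1,r1:1,r2:Add2,r3:3,r4:Mul1,r5:2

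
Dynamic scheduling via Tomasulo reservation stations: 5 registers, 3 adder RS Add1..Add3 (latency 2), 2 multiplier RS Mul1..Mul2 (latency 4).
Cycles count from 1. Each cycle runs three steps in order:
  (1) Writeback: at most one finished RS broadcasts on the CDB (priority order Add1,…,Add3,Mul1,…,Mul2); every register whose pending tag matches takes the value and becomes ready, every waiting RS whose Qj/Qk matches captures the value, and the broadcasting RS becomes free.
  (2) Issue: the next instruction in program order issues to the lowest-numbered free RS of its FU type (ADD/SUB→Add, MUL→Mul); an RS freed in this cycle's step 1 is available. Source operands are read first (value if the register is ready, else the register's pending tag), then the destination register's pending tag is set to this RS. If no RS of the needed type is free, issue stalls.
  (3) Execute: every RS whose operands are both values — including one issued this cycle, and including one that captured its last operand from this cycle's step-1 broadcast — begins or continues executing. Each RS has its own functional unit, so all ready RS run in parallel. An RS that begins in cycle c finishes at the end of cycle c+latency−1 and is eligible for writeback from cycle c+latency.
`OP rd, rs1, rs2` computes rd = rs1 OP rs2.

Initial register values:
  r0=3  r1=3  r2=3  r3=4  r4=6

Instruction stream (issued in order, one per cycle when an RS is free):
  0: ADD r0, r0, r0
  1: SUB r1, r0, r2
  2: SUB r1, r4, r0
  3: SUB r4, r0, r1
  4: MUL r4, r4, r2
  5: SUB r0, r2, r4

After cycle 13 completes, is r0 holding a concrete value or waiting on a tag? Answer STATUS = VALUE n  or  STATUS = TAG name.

STATUS = VALUE -15

c1: issue ADD r0<-Add1 | r0:Add1,r1:3,r2:3,r3:4,r4:6
c2: issue SUB r1<-Add2 | r0:Add1,r1:Add2,r2:3,r3:4,r4:6
c3: CDB Add1=6; issue SUB r1<-Add1 | r0:6,r1:Add1,r2:3,r3:4,r4:6
c4: issue SUB r4<-Add3 | r0:6,r1:Add1,r2:3,r3:4,r4:Add3
c5: CDB Add1=0; issue MUL r4<-Mul1 | r0:6,r1:0,r2:3,r3:4,r4:Mul1
c6: CDB Add2=3; issue SUB r0<-Add1 | r0:Add1,r1:0,r2:3,r3:4,r4:Mul1
c7: CDB Add3=6 | r0:Add1,r1:0,r2:3,r3:4,r4:Mul1
c8: - | r0:Add1,r1:0,r2:3,r3:4,r4:Mul1
c9: - | r0:Add1,r1:0,r2:3,r3:4,r4:Mul1
c10: - | r0:Add1,r1:0,r2:3,r3:4,r4:Mul1
c11: CDB Mul1=18 | r0:Add1,r1:0,r2:3,r3:4,r4:18
c12: - | r0:Add1,r1:0,r2:3,r3:4,r4:18
c13: CDB Add1=-15 | r0:-15,r1:0,r2:3,r3:4,r4:18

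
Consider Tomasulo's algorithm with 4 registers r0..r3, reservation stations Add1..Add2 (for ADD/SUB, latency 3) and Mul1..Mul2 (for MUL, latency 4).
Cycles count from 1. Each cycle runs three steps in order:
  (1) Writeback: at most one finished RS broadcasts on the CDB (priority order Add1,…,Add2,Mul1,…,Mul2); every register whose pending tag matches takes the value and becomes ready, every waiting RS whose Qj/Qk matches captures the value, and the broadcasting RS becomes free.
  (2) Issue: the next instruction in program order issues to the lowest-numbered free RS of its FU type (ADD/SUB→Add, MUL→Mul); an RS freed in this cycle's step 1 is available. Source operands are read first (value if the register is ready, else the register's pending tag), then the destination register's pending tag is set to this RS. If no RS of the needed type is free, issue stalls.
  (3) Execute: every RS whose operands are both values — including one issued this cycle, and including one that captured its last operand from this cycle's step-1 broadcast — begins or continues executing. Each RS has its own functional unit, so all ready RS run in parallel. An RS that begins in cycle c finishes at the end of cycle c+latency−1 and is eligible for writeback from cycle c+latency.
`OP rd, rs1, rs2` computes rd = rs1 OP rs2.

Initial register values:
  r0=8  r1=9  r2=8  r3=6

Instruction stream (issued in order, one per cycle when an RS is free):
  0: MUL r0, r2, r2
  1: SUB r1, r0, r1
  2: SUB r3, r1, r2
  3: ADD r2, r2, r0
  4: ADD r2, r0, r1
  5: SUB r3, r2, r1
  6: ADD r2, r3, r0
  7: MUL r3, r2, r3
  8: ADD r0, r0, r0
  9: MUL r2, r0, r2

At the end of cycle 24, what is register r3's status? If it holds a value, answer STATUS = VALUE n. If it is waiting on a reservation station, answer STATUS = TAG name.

STATUS = VALUE 8192

  c1: issue MUL r0<-Mul1  regs: r0:Mul1,r1:9,r2:8,r3:6
  c2: issue SUB r1<-Add1  regs: r0:Mul1,r1:Add1,r2:8,r3:6
  c3: issue SUB r3<-Add2  regs: r0:Mul1,r1:Add1,r2:8,r3:Add2
  c4: stall  regs: r0:Mul1,r1:Add1,r2:8,r3:Add2
  c5: CDB Mul1=64; stall  regs: r0:64,r1:Add1,r2:8,r3:Add2
  c6: stall  regs: r0:64,r1:Add1,r2:8,r3:Add2
  c7: stall  regs: r0:64,r1:Add1,r2:8,r3:Add2
  c8: CDB Add1=55; issue ADD r2<-Add1  regs: r0:64,r1:55,r2:Add1,r3:Add2
  c9: stall  regs: r0:64,r1:55,r2:Add1,r3:Add2
  c10: stall  regs: r0:64,r1:55,r2:Add1,r3:Add2
  c11: CDB Add1=72; issue ADD r2<-Add1  regs: r0:64,r1:55,r2:Add1,r3:Add2
  c12: CDB Add2=47; issue SUB r3<-Add2  regs: r0:64,r1:55,r2:Add1,r3:Add2
  c13: stall  regs: r0:64,r1:55,r2:Add1,r3:Add2
  c14: CDB Add1=119; issue ADD r2<-Add1  regs: r0:64,r1:55,r2:Add1,r3:Add2
  c15: issue MUL r3<-Mul1  regs: r0:64,r1:55,r2:Add1,r3:Mul1
  c16: stall  regs: r0:64,r1:55,r2:Add1,r3:Mul1
  c17: CDB Add2=64; issue ADD r0<-Add2  regs: r0:Add2,r1:55,r2:Add1,r3:Mul1
  c18: issue MUL r2<-Mul2  regs: r0:Add2,r1:55,r2:Mul2,r3:Mul1
  c19: -  regs: r0:Add2,r1:55,r2:Mul2,r3:Mul1
  c20: CDB Add1=128  regs: r0:Add2,r1:55,r2:Mul2,r3:Mul1
  c21: CDB Add2=128  regs: r0:128,r1:55,r2:Mul2,r3:Mul1
  c22: -  regs: r0:128,r1:55,r2:Mul2,r3:Mul1
  c23: -  regs: r0:128,r1:55,r2:Mul2,r3:Mul1
  c24: CDB Mul1=8192  regs: r0:128,r1:55,r2:Mul2,r3:8192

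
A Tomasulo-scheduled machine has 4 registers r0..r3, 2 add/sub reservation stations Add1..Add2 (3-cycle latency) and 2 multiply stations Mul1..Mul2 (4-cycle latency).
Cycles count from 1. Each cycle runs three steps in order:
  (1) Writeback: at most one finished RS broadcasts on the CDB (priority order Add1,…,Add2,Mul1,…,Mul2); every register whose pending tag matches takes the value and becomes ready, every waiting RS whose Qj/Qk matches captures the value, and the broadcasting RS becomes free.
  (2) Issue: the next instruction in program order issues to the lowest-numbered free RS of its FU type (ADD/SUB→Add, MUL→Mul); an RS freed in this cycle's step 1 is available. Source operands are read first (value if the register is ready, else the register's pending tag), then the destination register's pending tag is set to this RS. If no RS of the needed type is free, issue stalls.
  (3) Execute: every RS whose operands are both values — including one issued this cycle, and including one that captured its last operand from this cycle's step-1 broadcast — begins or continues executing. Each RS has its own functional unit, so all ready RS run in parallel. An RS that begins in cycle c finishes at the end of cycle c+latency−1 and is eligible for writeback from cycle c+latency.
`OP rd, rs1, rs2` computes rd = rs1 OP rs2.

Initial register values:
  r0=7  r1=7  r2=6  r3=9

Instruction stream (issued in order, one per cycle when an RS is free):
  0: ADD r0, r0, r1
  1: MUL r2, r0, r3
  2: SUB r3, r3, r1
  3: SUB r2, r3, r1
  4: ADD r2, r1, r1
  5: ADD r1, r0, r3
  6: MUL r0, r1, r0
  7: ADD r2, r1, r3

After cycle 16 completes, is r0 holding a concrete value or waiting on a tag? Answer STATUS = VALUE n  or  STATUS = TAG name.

c1: issue ADD r0<-Add1 | r0:Add1,r1:7,r2:6,r3:9
c2: issue MUL r2<-Mul1 | r0:Add1,r1:7,r2:Mul1,r3:9
c3: issue SUB r3<-Add2 | r0:Add1,r1:7,r2:Mul1,r3:Add2
c4: CDB Add1=14; issue SUB r2<-Add1 | r0:14,r1:7,r2:Add1,r3:Add2
c5: stall | r0:14,r1:7,r2:Add1,r3:Add2
c6: CDB Add2=2; issue ADD r2<-Add2 | r0:14,r1:7,r2:Add2,r3:2
c7: stall | r0:14,r1:7,r2:Add2,r3:2
c8: CDB Mul1=126; stall | r0:14,r1:7,r2:Add2,r3:2
c9: CDB Add1=-5; issue ADD r1<-Add1 | r0:14,r1:Add1,r2:Add2,r3:2
c10: CDB Add2=14; issue MUL r0<-Mul1 | r0:Mul1,r1:Add1,r2:14,r3:2
c11: issue ADD r2<-Add2 | r0:Mul1,r1:Add1,r2:Add2,r3:2
c12: CDB Add1=16 | r0:Mul1,r1:16,r2:Add2,r3:2
c13: - | r0:Mul1,r1:16,r2:Add2,r3:2
c14: - | r0:Mul1,r1:16,r2:Add2,r3:2
c15: CDB Add2=18 | r0:Mul1,r1:16,r2:18,r3:2
c16: CDB Mul1=224 | r0:224,r1:16,r2:18,r3:2

STATUS = VALUE 224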